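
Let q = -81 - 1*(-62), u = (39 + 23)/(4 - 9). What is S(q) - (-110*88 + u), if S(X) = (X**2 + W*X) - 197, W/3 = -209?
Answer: 108847/5 ≈ 21769.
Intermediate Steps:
u = -62/5 (u = 62/(-5) = 62*(-1/5) = -62/5 ≈ -12.400)
W = -627 (W = 3*(-209) = -627)
q = -19 (q = -81 + 62 = -19)
S(X) = -197 + X**2 - 627*X (S(X) = (X**2 - 627*X) - 197 = -197 + X**2 - 627*X)
S(q) - (-110*88 + u) = (-197 + (-19)**2 - 627*(-19)) - (-110*88 - 62/5) = (-197 + 361 + 11913) - (-9680 - 62/5) = 12077 - 1*(-48462/5) = 12077 + 48462/5 = 108847/5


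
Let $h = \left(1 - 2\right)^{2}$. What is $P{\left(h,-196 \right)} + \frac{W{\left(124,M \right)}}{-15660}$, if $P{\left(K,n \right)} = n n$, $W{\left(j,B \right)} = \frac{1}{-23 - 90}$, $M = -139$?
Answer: $\frac{67980185281}{1769580} \approx 38416.0$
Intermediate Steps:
$W{\left(j,B \right)} = - \frac{1}{113}$ ($W{\left(j,B \right)} = \frac{1}{-113} = - \frac{1}{113}$)
$h = 1$ ($h = \left(-1\right)^{2} = 1$)
$P{\left(K,n \right)} = n^{2}$
$P{\left(h,-196 \right)} + \frac{W{\left(124,M \right)}}{-15660} = \left(-196\right)^{2} - \frac{1}{113 \left(-15660\right)} = 38416 - - \frac{1}{1769580} = 38416 + \frac{1}{1769580} = \frac{67980185281}{1769580}$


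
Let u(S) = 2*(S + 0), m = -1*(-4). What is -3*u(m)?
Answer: -24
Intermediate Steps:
m = 4
u(S) = 2*S
-3*u(m) = -6*4 = -3*8 = -24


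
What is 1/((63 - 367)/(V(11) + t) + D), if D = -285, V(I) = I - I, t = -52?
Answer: -13/3629 ≈ -0.0035823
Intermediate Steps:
V(I) = 0
1/((63 - 367)/(V(11) + t) + D) = 1/((63 - 367)/(0 - 52) - 285) = 1/(-304/(-52) - 285) = 1/(-304*(-1/52) - 285) = 1/(76/13 - 285) = 1/(-3629/13) = -13/3629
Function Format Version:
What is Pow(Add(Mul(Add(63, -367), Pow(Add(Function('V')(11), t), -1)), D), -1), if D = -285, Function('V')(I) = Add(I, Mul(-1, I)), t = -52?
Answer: Rational(-13, 3629) ≈ -0.0035823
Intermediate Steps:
Function('V')(I) = 0
Pow(Add(Mul(Add(63, -367), Pow(Add(Function('V')(11), t), -1)), D), -1) = Pow(Add(Mul(Add(63, -367), Pow(Add(0, -52), -1)), -285), -1) = Pow(Add(Mul(-304, Pow(-52, -1)), -285), -1) = Pow(Add(Mul(-304, Rational(-1, 52)), -285), -1) = Pow(Add(Rational(76, 13), -285), -1) = Pow(Rational(-3629, 13), -1) = Rational(-13, 3629)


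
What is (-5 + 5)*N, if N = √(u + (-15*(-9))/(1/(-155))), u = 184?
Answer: 0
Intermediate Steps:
N = I*√20741 (N = √(184 + (-15*(-9))/(1/(-155))) = √(184 + 135/(-1/155)) = √(184 + 135*(-155)) = √(184 - 20925) = √(-20741) = I*√20741 ≈ 144.02*I)
(-5 + 5)*N = (-5 + 5)*(I*√20741) = 0*(I*√20741) = 0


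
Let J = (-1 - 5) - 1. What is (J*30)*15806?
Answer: -3319260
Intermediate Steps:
J = -7 (J = -6 - 1 = -7)
(J*30)*15806 = -7*30*15806 = -210*15806 = -3319260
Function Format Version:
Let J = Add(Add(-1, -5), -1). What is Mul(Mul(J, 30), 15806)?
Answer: -3319260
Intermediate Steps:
J = -7 (J = Add(-6, -1) = -7)
Mul(Mul(J, 30), 15806) = Mul(Mul(-7, 30), 15806) = Mul(-210, 15806) = -3319260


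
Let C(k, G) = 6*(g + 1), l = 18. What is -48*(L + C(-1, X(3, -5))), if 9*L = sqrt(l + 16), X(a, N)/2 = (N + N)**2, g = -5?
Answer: 1152 - 16*sqrt(34)/3 ≈ 1120.9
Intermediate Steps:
X(a, N) = 8*N**2 (X(a, N) = 2*(N + N)**2 = 2*(2*N)**2 = 2*(4*N**2) = 8*N**2)
C(k, G) = -24 (C(k, G) = 6*(-5 + 1) = 6*(-4) = -24)
L = sqrt(34)/9 (L = sqrt(18 + 16)/9 = sqrt(34)/9 ≈ 0.64788)
-48*(L + C(-1, X(3, -5))) = -48*(sqrt(34)/9 - 24) = -48*(-24 + sqrt(34)/9) = 1152 - 16*sqrt(34)/3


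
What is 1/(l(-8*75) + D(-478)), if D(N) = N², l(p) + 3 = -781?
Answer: 1/227700 ≈ 4.3917e-6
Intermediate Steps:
l(p) = -784 (l(p) = -3 - 781 = -784)
1/(l(-8*75) + D(-478)) = 1/(-784 + (-478)²) = 1/(-784 + 228484) = 1/227700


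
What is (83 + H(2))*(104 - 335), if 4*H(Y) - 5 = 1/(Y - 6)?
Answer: -311157/16 ≈ -19447.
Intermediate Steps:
H(Y) = 5/4 + 1/(4*(-6 + Y)) (H(Y) = 5/4 + 1/(4*(Y - 6)) = 5/4 + 1/(4*(-6 + Y)))
(83 + H(2))*(104 - 335) = (83 + (-29 + 5*2)/(4*(-6 + 2)))*(104 - 335) = (83 + (¼)*(-29 + 10)/(-4))*(-231) = (83 + (¼)*(-¼)*(-19))*(-231) = (83 + 19/16)*(-231) = (1347/16)*(-231) = -311157/16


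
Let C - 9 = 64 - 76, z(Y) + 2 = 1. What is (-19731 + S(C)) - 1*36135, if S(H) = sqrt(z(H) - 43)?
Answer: -55866 + 2*I*sqrt(11) ≈ -55866.0 + 6.6332*I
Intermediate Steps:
z(Y) = -1 (z(Y) = -2 + 1 = -1)
C = -3 (C = 9 + (64 - 76) = 9 - 12 = -3)
S(H) = 2*I*sqrt(11) (S(H) = sqrt(-1 - 43) = sqrt(-44) = 2*I*sqrt(11))
(-19731 + S(C)) - 1*36135 = (-19731 + 2*I*sqrt(11)) - 1*36135 = (-19731 + 2*I*sqrt(11)) - 36135 = -55866 + 2*I*sqrt(11)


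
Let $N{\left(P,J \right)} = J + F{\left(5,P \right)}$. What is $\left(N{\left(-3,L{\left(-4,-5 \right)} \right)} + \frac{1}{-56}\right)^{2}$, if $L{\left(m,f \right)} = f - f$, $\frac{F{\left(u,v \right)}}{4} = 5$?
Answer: $\frac{1252161}{3136} \approx 399.29$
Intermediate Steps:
$F{\left(u,v \right)} = 20$ ($F{\left(u,v \right)} = 4 \cdot 5 = 20$)
$L{\left(m,f \right)} = 0$
$N{\left(P,J \right)} = 20 + J$ ($N{\left(P,J \right)} = J + 20 = 20 + J$)
$\left(N{\left(-3,L{\left(-4,-5 \right)} \right)} + \frac{1}{-56}\right)^{2} = \left(\left(20 + 0\right) + \frac{1}{-56}\right)^{2} = \left(20 - \frac{1}{56}\right)^{2} = \left(\frac{1119}{56}\right)^{2} = \frac{1252161}{3136}$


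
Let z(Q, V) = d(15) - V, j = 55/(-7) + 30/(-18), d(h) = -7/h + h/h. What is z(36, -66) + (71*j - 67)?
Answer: -23683/35 ≈ -676.66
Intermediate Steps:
d(h) = 1 - 7/h (d(h) = -7/h + 1 = 1 - 7/h)
j = -200/21 (j = 55*(-⅐) + 30*(-1/18) = -55/7 - 5/3 = -200/21 ≈ -9.5238)
z(Q, V) = 8/15 - V (z(Q, V) = (-7 + 15)/15 - V = (1/15)*8 - V = 8/15 - V)
z(36, -66) + (71*j - 67) = (8/15 - 1*(-66)) + (71*(-200/21) - 67) = (8/15 + 66) + (-14200/21 - 67) = 998/15 - 15607/21 = -23683/35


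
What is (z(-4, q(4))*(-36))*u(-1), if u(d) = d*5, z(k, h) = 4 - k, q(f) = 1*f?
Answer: 1440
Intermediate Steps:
q(f) = f
u(d) = 5*d
(z(-4, q(4))*(-36))*u(-1) = ((4 - 1*(-4))*(-36))*(5*(-1)) = ((4 + 4)*(-36))*(-5) = (8*(-36))*(-5) = -288*(-5) = 1440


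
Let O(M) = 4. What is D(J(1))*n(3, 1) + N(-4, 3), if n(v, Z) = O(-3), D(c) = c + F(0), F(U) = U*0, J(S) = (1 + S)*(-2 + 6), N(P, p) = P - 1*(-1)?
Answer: 29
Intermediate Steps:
N(P, p) = 1 + P (N(P, p) = P + 1 = 1 + P)
J(S) = 4 + 4*S (J(S) = (1 + S)*4 = 4 + 4*S)
F(U) = 0
D(c) = c (D(c) = c + 0 = c)
n(v, Z) = 4
D(J(1))*n(3, 1) + N(-4, 3) = (4 + 4*1)*4 + (1 - 4) = (4 + 4)*4 - 3 = 8*4 - 3 = 32 - 3 = 29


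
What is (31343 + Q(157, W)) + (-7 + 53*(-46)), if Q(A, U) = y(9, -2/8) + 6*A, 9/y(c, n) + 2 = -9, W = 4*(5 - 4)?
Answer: 328231/11 ≈ 29839.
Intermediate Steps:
W = 4 (W = 4*1 = 4)
y(c, n) = -9/11 (y(c, n) = 9/(-2 - 9) = 9/(-11) = 9*(-1/11) = -9/11)
Q(A, U) = -9/11 + 6*A
(31343 + Q(157, W)) + (-7 + 53*(-46)) = (31343 + (-9/11 + 6*157)) + (-7 + 53*(-46)) = (31343 + (-9/11 + 942)) + (-7 - 2438) = (31343 + 10353/11) - 2445 = 355126/11 - 2445 = 328231/11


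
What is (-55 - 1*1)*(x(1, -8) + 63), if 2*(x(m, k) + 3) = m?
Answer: -3388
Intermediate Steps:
x(m, k) = -3 + m/2
(-55 - 1*1)*(x(1, -8) + 63) = (-55 - 1*1)*((-3 + (½)*1) + 63) = (-55 - 1)*((-3 + ½) + 63) = -56*(-5/2 + 63) = -56*121/2 = -3388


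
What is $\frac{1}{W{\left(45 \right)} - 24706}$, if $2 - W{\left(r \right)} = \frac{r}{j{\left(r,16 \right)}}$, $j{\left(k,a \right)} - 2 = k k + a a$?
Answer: $- \frac{761}{18799759} \approx -4.0479 \cdot 10^{-5}$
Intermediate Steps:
$j{\left(k,a \right)} = 2 + a^{2} + k^{2}$ ($j{\left(k,a \right)} = 2 + \left(k k + a a\right) = 2 + \left(k^{2} + a^{2}\right) = 2 + \left(a^{2} + k^{2}\right) = 2 + a^{2} + k^{2}$)
$W{\left(r \right)} = 2 - \frac{r}{258 + r^{2}}$ ($W{\left(r \right)} = 2 - \frac{r}{2 + 16^{2} + r^{2}} = 2 - \frac{r}{2 + 256 + r^{2}} = 2 - \frac{r}{258 + r^{2}}$)
$\frac{1}{W{\left(45 \right)} - 24706} = \frac{1}{\frac{516 - 45 + 2 \cdot 45^{2}}{258 + 45^{2}} - 24706} = \frac{1}{\frac{516 - 45 + 2 \cdot 2025}{258 + 2025} - 24706} = \frac{1}{\frac{516 - 45 + 4050}{2283} - 24706} = \frac{1}{\frac{1}{2283} \cdot 4521 - 24706} = \frac{1}{\frac{1507}{761} - 24706} = \frac{1}{- \frac{18799759}{761}} = - \frac{761}{18799759}$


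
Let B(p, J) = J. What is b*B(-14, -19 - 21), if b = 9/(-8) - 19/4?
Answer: 235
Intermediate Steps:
b = -47/8 (b = 9*(-⅛) - 19*¼ = -9/8 - 19/4 = -47/8 ≈ -5.8750)
b*B(-14, -19 - 21) = -47*(-19 - 21)/8 = -47/8*(-40) = 235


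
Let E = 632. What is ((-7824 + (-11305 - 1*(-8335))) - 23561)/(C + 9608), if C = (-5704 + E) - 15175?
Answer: 34355/10639 ≈ 3.2292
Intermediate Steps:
C = -20247 (C = (-5704 + 632) - 15175 = -5072 - 15175 = -20247)
((-7824 + (-11305 - 1*(-8335))) - 23561)/(C + 9608) = ((-7824 + (-11305 - 1*(-8335))) - 23561)/(-20247 + 9608) = ((-7824 + (-11305 + 8335)) - 23561)/(-10639) = ((-7824 - 2970) - 23561)*(-1/10639) = (-10794 - 23561)*(-1/10639) = -34355*(-1/10639) = 34355/10639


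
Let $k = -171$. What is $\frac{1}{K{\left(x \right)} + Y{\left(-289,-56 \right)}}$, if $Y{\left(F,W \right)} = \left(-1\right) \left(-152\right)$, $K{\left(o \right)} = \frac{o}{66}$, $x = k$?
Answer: $\frac{22}{3287} \approx 0.006693$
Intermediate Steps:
$x = -171$
$K{\left(o \right)} = \frac{o}{66}$ ($K{\left(o \right)} = o \frac{1}{66} = \frac{o}{66}$)
$Y{\left(F,W \right)} = 152$
$\frac{1}{K{\left(x \right)} + Y{\left(-289,-56 \right)}} = \frac{1}{\frac{1}{66} \left(-171\right) + 152} = \frac{1}{- \frac{57}{22} + 152} = \frac{1}{\frac{3287}{22}} = \frac{22}{3287}$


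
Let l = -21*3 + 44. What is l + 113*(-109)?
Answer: -12336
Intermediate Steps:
l = -19 (l = -63 + 44 = -19)
l + 113*(-109) = -19 + 113*(-109) = -19 - 12317 = -12336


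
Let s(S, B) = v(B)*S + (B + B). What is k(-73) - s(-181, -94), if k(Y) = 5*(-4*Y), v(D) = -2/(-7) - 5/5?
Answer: 10631/7 ≈ 1518.7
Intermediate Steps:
v(D) = -5/7 (v(D) = -2*(-⅐) - 5*⅕ = 2/7 - 1 = -5/7)
k(Y) = -20*Y
s(S, B) = 2*B - 5*S/7 (s(S, B) = -5*S/7 + (B + B) = -5*S/7 + 2*B = 2*B - 5*S/7)
k(-73) - s(-181, -94) = -20*(-73) - (2*(-94) - 5/7*(-181)) = 1460 - (-188 + 905/7) = 1460 - 1*(-411/7) = 1460 + 411/7 = 10631/7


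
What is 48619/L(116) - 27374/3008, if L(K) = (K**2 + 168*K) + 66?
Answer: -189342447/24823520 ≈ -7.6275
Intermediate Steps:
L(K) = 66 + K**2 + 168*K
48619/L(116) - 27374/3008 = 48619/(66 + 116**2 + 168*116) - 27374/3008 = 48619/(66 + 13456 + 19488) - 27374*1/3008 = 48619/33010 - 13687/1504 = -189342447/24823520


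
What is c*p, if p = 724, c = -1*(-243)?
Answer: 175932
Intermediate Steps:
c = 243
c*p = 243*724 = 175932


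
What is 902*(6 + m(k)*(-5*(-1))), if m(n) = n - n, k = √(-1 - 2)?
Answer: 5412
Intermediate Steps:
k = I*√3 (k = √(-3) = I*√3 ≈ 1.732*I)
m(n) = 0
902*(6 + m(k)*(-5*(-1))) = 902*(6 + 0*(-5*(-1))) = 902*(6 + 0*5) = 902*(6 + 0) = 902*6 = 5412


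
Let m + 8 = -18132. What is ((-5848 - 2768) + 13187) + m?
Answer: -13569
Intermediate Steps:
m = -18140 (m = -8 - 18132 = -18140)
((-5848 - 2768) + 13187) + m = ((-5848 - 2768) + 13187) - 18140 = (-8616 + 13187) - 18140 = 4571 - 18140 = -13569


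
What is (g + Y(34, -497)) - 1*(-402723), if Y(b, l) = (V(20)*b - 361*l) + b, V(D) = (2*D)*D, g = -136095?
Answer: 473279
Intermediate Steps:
V(D) = 2*D**2
Y(b, l) = -361*l + 801*b (Y(b, l) = ((2*20**2)*b - 361*l) + b = ((2*400)*b - 361*l) + b = (800*b - 361*l) + b = (-361*l + 800*b) + b = -361*l + 801*b)
(g + Y(34, -497)) - 1*(-402723) = (-136095 + (-361*(-497) + 801*34)) - 1*(-402723) = (-136095 + (179417 + 27234)) + 402723 = (-136095 + 206651) + 402723 = 70556 + 402723 = 473279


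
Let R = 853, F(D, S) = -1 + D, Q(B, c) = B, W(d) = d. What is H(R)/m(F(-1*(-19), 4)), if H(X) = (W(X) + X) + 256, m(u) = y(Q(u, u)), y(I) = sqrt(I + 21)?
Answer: 654*sqrt(39)/13 ≈ 314.17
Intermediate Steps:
y(I) = sqrt(21 + I)
m(u) = sqrt(21 + u)
H(X) = 256 + 2*X (H(X) = (X + X) + 256 = 2*X + 256 = 256 + 2*X)
H(R)/m(F(-1*(-19), 4)) = (256 + 2*853)/(sqrt(21 + (-1 - 1*(-19)))) = (256 + 1706)/(sqrt(21 + (-1 + 19))) = 1962/(sqrt(21 + 18)) = 1962/(sqrt(39)) = 1962*(sqrt(39)/39) = 654*sqrt(39)/13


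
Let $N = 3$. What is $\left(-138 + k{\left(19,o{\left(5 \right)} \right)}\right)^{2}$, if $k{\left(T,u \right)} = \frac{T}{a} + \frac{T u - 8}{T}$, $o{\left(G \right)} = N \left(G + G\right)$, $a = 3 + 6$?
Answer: $\frac{330476041}{29241} \approx 11302.0$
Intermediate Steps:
$a = 9$
$o{\left(G \right)} = 6 G$ ($o{\left(G \right)} = 3 \left(G + G\right) = 3 \cdot 2 G = 6 G$)
$k{\left(T,u \right)} = \frac{T}{9} + \frac{-8 + T u}{T}$ ($k{\left(T,u \right)} = \frac{T}{9} + \frac{T u - 8}{T} = T \frac{1}{9} + \frac{-8 + T u}{T} = \frac{T}{9} + \frac{-8 + T u}{T}$)
$\left(-138 + k{\left(19,o{\left(5 \right)} \right)}\right)^{2} = \left(-138 + \left(6 \cdot 5 - \frac{8}{19} + \frac{1}{9} \cdot 19\right)\right)^{2} = \left(-138 + \left(30 - \frac{8}{19} + \frac{19}{9}\right)\right)^{2} = \left(-138 + \frac{5419}{171}\right)^{2} = \left(- \frac{18179}{171}\right)^{2} = \frac{330476041}{29241}$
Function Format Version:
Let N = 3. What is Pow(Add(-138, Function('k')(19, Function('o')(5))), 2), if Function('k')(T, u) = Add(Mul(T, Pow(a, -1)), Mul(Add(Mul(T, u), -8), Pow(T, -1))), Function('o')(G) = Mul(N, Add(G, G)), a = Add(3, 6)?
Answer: Rational(330476041, 29241) ≈ 11302.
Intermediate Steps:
a = 9
Function('o')(G) = Mul(6, G) (Function('o')(G) = Mul(3, Add(G, G)) = Mul(3, Mul(2, G)) = Mul(6, G))
Function('k')(T, u) = Add(Mul(Rational(1, 9), T), Mul(Pow(T, -1), Add(-8, Mul(T, u)))) (Function('k')(T, u) = Add(Mul(T, Pow(9, -1)), Mul(Add(Mul(T, u), -8), Pow(T, -1))) = Add(Mul(T, Rational(1, 9)), Mul(Add(-8, Mul(T, u)), Pow(T, -1))) = Add(Mul(Rational(1, 9), T), Mul(Pow(T, -1), Add(-8, Mul(T, u)))))
Pow(Add(-138, Function('k')(19, Function('o')(5))), 2) = Pow(Add(-138, Add(Mul(6, 5), Mul(-8, Pow(19, -1)), Mul(Rational(1, 9), 19))), 2) = Pow(Add(-138, Add(30, Mul(-8, Rational(1, 19)), Rational(19, 9))), 2) = Pow(Add(-138, Add(30, Rational(-8, 19), Rational(19, 9))), 2) = Pow(Add(-138, Rational(5419, 171)), 2) = Pow(Rational(-18179, 171), 2) = Rational(330476041, 29241)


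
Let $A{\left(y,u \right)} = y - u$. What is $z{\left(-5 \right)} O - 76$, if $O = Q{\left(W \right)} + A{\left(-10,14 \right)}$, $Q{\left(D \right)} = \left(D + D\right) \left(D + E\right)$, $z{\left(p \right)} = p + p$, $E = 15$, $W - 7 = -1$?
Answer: $-2356$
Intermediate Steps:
$W = 6$ ($W = 7 - 1 = 6$)
$z{\left(p \right)} = 2 p$
$Q{\left(D \right)} = 2 D \left(15 + D\right)$ ($Q{\left(D \right)} = \left(D + D\right) \left(D + 15\right) = 2 D \left(15 + D\right)$)
$O = 228$ ($O = 2 \cdot 6 \left(15 + 6\right) - 24 = 2 \cdot 6 \cdot 21 - 24 = 252 - 24 = 228$)
$z{\left(-5 \right)} O - 76 = 2 \left(-5\right) 228 - 76 = \left(-10\right) 228 - 76 = -2280 - 76 = -2356$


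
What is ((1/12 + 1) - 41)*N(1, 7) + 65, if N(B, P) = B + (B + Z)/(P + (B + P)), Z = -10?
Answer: 1471/30 ≈ 49.033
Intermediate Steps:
N(B, P) = B + (-10 + B)/(B + 2*P) (N(B, P) = B + (B - 10)/(P + (B + P)) = B + (-10 + B)/(B + 2*P))
((1/12 + 1) - 41)*N(1, 7) + 65 = ((1/12 + 1) - 41)*((-10 + 1 + 1² + 2*1*7)/(1 + 2*7)) + 65 = ((1/12 + 1) - 41)*((-10 + 1 + 1 + 14)/(1 + 14)) + 65 = (13/12 - 41)*(6/15) + 65 = -479*6/180 + 65 = -479/12*⅖ + 65 = -479/30 + 65 = 1471/30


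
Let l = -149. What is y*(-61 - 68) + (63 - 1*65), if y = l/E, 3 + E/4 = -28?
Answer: -19469/124 ≈ -157.01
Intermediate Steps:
E = -124 (E = -12 + 4*(-28) = -12 - 112 = -124)
y = 149/124 (y = -149/(-124) = -149*(-1/124) = 149/124 ≈ 1.2016)
y*(-61 - 68) + (63 - 1*65) = 149*(-61 - 68)/124 + (63 - 1*65) = (149/124)*(-129) + (63 - 65) = -19221/124 - 2 = -19469/124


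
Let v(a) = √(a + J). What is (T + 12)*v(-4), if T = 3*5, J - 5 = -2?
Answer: 27*I ≈ 27.0*I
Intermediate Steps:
J = 3 (J = 5 - 2 = 3)
T = 15
v(a) = √(3 + a) (v(a) = √(a + 3) = √(3 + a))
(T + 12)*v(-4) = (15 + 12)*√(3 - 4) = 27*√(-1) = 27*I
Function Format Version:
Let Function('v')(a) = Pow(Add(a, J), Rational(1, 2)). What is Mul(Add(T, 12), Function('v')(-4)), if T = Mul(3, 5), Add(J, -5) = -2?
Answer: Mul(27, I) ≈ Mul(27.000, I)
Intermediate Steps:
J = 3 (J = Add(5, -2) = 3)
T = 15
Function('v')(a) = Pow(Add(3, a), Rational(1, 2)) (Function('v')(a) = Pow(Add(a, 3), Rational(1, 2)) = Pow(Add(3, a), Rational(1, 2)))
Mul(Add(T, 12), Function('v')(-4)) = Mul(Add(15, 12), Pow(Add(3, -4), Rational(1, 2))) = Mul(27, Pow(-1, Rational(1, 2))) = Mul(27, I)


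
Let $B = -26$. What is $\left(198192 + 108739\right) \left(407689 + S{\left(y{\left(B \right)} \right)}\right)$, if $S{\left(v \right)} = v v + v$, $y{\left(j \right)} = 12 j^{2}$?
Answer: $20325076711195$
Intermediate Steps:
$S{\left(v \right)} = v + v^{2}$ ($S{\left(v \right)} = v^{2} + v = v + v^{2}$)
$\left(198192 + 108739\right) \left(407689 + S{\left(y{\left(B \right)} \right)}\right) = \left(198192 + 108739\right) \left(407689 + 12 \left(-26\right)^{2} \left(1 + 12 \left(-26\right)^{2}\right)\right) = 306931 \left(407689 + 12 \cdot 676 \left(1 + 12 \cdot 676\right)\right) = 306931 \left(407689 + 8112 \left(1 + 8112\right)\right) = 306931 \left(407689 + 8112 \cdot 8113\right) = 306931 \left(407689 + 65812656\right) = 306931 \cdot 66220345 = 20325076711195$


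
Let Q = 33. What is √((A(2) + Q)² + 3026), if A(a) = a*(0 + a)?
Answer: √4395 ≈ 66.295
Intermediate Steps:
A(a) = a² (A(a) = a*a = a²)
√((A(2) + Q)² + 3026) = √((2² + 33)² + 3026) = √((4 + 33)² + 3026) = √(37² + 3026) = √(1369 + 3026) = √4395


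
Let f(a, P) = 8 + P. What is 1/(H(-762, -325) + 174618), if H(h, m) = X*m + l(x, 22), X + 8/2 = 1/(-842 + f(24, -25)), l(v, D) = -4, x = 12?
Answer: 859/151110451 ≈ 5.6846e-6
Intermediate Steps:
X = -3437/859 (X = -4 + 1/(-842 + (8 - 25)) = -4 + 1/(-842 - 17) = -4 + 1/(-859) = -4 - 1/859 = -3437/859 ≈ -4.0012)
H(h, m) = -4 - 3437*m/859 (H(h, m) = -3437*m/859 - 4 = -4 - 3437*m/859)
1/(H(-762, -325) + 174618) = 1/((-4 - 3437/859*(-325)) + 174618) = 1/((-4 + 1117025/859) + 174618) = 1/(1113589/859 + 174618) = 1/(151110451/859) = 859/151110451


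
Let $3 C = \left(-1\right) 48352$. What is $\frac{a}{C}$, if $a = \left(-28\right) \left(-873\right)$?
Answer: $- \frac{18333}{12088} \approx -1.5166$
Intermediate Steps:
$C = - \frac{48352}{3}$ ($C = \frac{\left(-1\right) 48352}{3} = \frac{1}{3} \left(-48352\right) = - \frac{48352}{3} \approx -16117.0$)
$a = 24444$
$\frac{a}{C} = \frac{24444}{- \frac{48352}{3}} = 24444 \left(- \frac{3}{48352}\right) = - \frac{18333}{12088}$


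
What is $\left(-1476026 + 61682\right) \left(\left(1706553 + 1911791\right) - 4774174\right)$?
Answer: $1634741225520$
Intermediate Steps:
$\left(-1476026 + 61682\right) \left(\left(1706553 + 1911791\right) - 4774174\right) = - 1414344 \left(3618344 - 4774174\right) = \left(-1414344\right) \left(-1155830\right) = 1634741225520$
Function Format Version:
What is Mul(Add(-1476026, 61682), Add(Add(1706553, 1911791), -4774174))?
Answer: 1634741225520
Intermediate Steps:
Mul(Add(-1476026, 61682), Add(Add(1706553, 1911791), -4774174)) = Mul(-1414344, Add(3618344, -4774174)) = Mul(-1414344, -1155830) = 1634741225520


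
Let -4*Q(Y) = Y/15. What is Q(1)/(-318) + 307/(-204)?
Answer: -488113/324360 ≈ -1.5048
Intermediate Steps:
Q(Y) = -Y/60 (Q(Y) = -Y/(4*15) = -Y/60)
Q(1)/(-318) + 307/(-204) = -1/60*1/(-318) + 307/(-204) = -1/60*(-1/318) + 307*(-1/204) = 1/19080 - 307/204 = -488113/324360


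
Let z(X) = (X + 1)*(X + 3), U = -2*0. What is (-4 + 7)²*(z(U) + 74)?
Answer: 693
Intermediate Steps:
U = 0
z(X) = (1 + X)*(3 + X)
(-4 + 7)²*(z(U) + 74) = (-4 + 7)²*((3 + 0² + 4*0) + 74) = 3²*((3 + 0 + 0) + 74) = 9*(3 + 74) = 9*77 = 693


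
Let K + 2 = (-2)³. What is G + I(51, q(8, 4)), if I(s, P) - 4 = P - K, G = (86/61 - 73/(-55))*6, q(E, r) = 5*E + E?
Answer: 263108/3355 ≈ 78.423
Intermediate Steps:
q(E, r) = 6*E
K = -10 (K = -2 + (-2)³ = -2 - 8 = -10)
G = 55098/3355 (G = (86*(1/61) - 73*(-1/55))*6 = (86/61 + 73/55)*6 = (9183/3355)*6 = 55098/3355 ≈ 16.423)
I(s, P) = 14 + P (I(s, P) = 4 + (P - 1*(-10)) = 4 + (P + 10) = 4 + (10 + P) = 14 + P)
G + I(51, q(8, 4)) = 55098/3355 + (14 + 6*8) = 55098/3355 + (14 + 48) = 55098/3355 + 62 = 263108/3355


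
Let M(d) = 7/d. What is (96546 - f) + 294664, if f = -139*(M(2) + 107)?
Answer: 813139/2 ≈ 4.0657e+5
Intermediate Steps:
f = -30719/2 (f = -139*(7/2 + 107) = -139*221/2 = -30719/2 ≈ -15360.)
(96546 - f) + 294664 = (96546 - 1*(-30719/2)) + 294664 = (96546 + 30719/2) + 294664 = 223811/2 + 294664 = 813139/2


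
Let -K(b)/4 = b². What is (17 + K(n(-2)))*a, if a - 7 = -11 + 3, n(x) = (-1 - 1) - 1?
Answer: 19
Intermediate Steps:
n(x) = -3 (n(x) = -2 - 1 = -3)
K(b) = -4*b²
a = -1 (a = 7 + (-11 + 3) = 7 - 8 = -1)
(17 + K(n(-2)))*a = (17 - 4*(-3)²)*(-1) = (17 - 4*9)*(-1) = (17 - 36)*(-1) = -19*(-1) = 19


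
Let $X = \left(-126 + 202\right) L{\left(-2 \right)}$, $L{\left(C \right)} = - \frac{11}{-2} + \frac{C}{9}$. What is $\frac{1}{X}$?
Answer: $\frac{9}{3610} \approx 0.0024931$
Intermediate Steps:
$L{\left(C \right)} = \frac{11}{2} + \frac{C}{9}$ ($L{\left(C \right)} = \left(-11\right) \left(- \frac{1}{2}\right) + C \frac{1}{9} = \frac{11}{2} + \frac{C}{9}$)
$X = \frac{3610}{9}$ ($X = \left(-126 + 202\right) \left(\frac{11}{2} + \frac{1}{9} \left(-2\right)\right) = 76 \left(\frac{11}{2} - \frac{2}{9}\right) = 76 \cdot \frac{95}{18} = \frac{3610}{9} \approx 401.11$)
$\frac{1}{X} = \frac{1}{\frac{3610}{9}} = \frac{9}{3610}$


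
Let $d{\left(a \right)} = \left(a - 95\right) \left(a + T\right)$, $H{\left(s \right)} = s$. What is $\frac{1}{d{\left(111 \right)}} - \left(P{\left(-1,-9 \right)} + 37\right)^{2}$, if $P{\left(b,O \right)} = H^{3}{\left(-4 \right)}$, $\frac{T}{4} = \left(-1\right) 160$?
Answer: $- \frac{6170257}{8464} \approx -729.0$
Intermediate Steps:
$T = -640$ ($T = 4 \left(\left(-1\right) 160\right) = 4 \left(-160\right) = -640$)
$P{\left(b,O \right)} = -64$ ($P{\left(b,O \right)} = \left(-4\right)^{3} = -64$)
$d{\left(a \right)} = \left(-640 + a\right) \left(-95 + a\right)$ ($d{\left(a \right)} = \left(a - 95\right) \left(a - 640\right) = \left(-95 + a\right) \left(-640 + a\right) = \left(-640 + a\right) \left(-95 + a\right)$)
$\frac{1}{d{\left(111 \right)}} - \left(P{\left(-1,-9 \right)} + 37\right)^{2} = \frac{1}{60800 + 111^{2} - 81585} - \left(-64 + 37\right)^{2} = \frac{1}{60800 + 12321 - 81585} - \left(-27\right)^{2} = \frac{1}{-8464} - 729 = - \frac{1}{8464} - 729 = - \frac{6170257}{8464}$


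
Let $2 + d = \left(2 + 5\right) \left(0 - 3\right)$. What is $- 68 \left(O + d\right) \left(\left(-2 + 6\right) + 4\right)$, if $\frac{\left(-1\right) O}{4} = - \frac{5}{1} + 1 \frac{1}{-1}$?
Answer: $-544$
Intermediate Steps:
$O = 24$ ($O = - 4 \left(- \frac{5}{1} + 1 \frac{1}{-1}\right) = - 4 \left(\left(-5\right) 1 + 1 \left(-1\right)\right) = - 4 \left(-5 - 1\right) = \left(-4\right) \left(-6\right) = 24$)
$d = -23$ ($d = -2 + \left(2 + 5\right) \left(0 - 3\right) = -2 + 7 \left(-3\right) = -2 - 21 = -23$)
$- 68 \left(O + d\right) \left(\left(-2 + 6\right) + 4\right) = - 68 \left(24 - 23\right) \left(\left(-2 + 6\right) + 4\right) = - 68 \cdot 1 \left(4 + 4\right) = - 68 \cdot 1 \cdot 8 = \left(-68\right) 8 = -544$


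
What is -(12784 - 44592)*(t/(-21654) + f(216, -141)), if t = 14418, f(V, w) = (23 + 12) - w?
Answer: 2236388672/401 ≈ 5.5770e+6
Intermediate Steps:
f(V, w) = 35 - w
-(12784 - 44592)*(t/(-21654) + f(216, -141)) = -(12784 - 44592)*(14418/(-21654) + (35 - 1*(-141))) = -(-31808)*(14418*(-1/21654) + (35 + 141)) = -(-31808)*(-267/401 + 176) = -(-31808)*70309/401 = -1*(-2236388672/401) = 2236388672/401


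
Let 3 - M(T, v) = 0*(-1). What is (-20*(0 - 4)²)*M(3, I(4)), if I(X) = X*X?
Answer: -960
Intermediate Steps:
I(X) = X²
M(T, v) = 3 (M(T, v) = 3 - 0*(-1) = 3 - 1*0 = 3 + 0 = 3)
(-20*(0 - 4)²)*M(3, I(4)) = -20*(0 - 4)²*3 = -20*(-4)²*3 = -20*16*3 = -320*3 = -960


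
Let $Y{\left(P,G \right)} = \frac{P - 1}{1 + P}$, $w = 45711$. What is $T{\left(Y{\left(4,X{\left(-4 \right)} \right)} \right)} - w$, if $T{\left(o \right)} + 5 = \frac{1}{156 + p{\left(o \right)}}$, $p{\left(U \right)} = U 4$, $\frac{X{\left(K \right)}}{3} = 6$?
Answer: $- \frac{36207067}{792} \approx -45716.0$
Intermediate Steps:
$X{\left(K \right)} = 18$ ($X{\left(K \right)} = 3 \cdot 6 = 18$)
$p{\left(U \right)} = 4 U$
$Y{\left(P,G \right)} = \frac{-1 + P}{1 + P}$
$T{\left(o \right)} = -5 + \frac{1}{156 + 4 o}$
$T{\left(Y{\left(4,X{\left(-4 \right)} \right)} \right)} - w = \frac{-779 - 20 \frac{-1 + 4}{1 + 4}}{4 \left(39 + \frac{-1 + 4}{1 + 4}\right)} - 45711 = \frac{-779 - 20 \cdot \frac{1}{5} \cdot 3}{4 \left(39 + \frac{1}{5} \cdot 3\right)} - 45711 = \frac{-779 - 12}{4 \left(39 + \frac{3}{5}\right)} - 45711 = \frac{-779 - 12}{4 \cdot \frac{198}{5}} - 45711 = \frac{1}{4} \cdot \frac{5}{198} \left(-791\right) - 45711 = - \frac{3955}{792} - 45711 = - \frac{36207067}{792}$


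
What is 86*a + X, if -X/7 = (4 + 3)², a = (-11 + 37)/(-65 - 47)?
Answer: -10163/28 ≈ -362.96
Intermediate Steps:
a = -13/56 (a = 26/(-112) = 26*(-1/112) = -13/56 ≈ -0.23214)
X = -343 (X = -7*(4 + 3)² = -7*7² = -7*49 = -343)
86*a + X = 86*(-13/56) - 343 = -559/28 - 343 = -10163/28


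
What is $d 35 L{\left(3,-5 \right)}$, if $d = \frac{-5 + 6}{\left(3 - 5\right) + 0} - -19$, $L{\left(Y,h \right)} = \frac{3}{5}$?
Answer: $\frac{777}{2} \approx 388.5$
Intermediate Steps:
$L{\left(Y,h \right)} = \frac{3}{5}$ ($L{\left(Y,h \right)} = 3 \cdot \frac{1}{5} = \frac{3}{5}$)
$d = \frac{37}{2}$ ($d = 1 \frac{1}{-2 + 0} + 19 = 1 \frac{1}{-2} + 19 = 1 \left(- \frac{1}{2}\right) + 19 = - \frac{1}{2} + 19 = \frac{37}{2} \approx 18.5$)
$d 35 L{\left(3,-5 \right)} = \frac{37}{2} \cdot 35 \cdot \frac{3}{5} = \frac{1295}{2} \cdot \frac{3}{5} = \frac{777}{2}$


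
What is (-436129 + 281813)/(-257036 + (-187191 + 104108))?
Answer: 154316/340119 ≈ 0.45371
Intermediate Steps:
(-436129 + 281813)/(-257036 + (-187191 + 104108)) = -154316/(-257036 - 83083) = -154316/(-340119) = -154316*(-1/340119) = 154316/340119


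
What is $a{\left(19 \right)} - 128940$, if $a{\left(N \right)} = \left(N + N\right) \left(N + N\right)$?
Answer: $-127496$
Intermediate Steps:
$a{\left(N \right)} = 4 N^{2}$ ($a{\left(N \right)} = 2 N 2 N = 4 N^{2}$)
$a{\left(19 \right)} - 128940 = 4 \cdot 19^{2} - 128940 = 4 \cdot 361 - 128940 = 1444 - 128940 = -127496$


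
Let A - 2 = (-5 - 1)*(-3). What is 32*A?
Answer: 640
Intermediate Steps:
A = 20 (A = 2 + (-5 - 1)*(-3) = 2 - 6*(-3) = 2 + 18 = 20)
32*A = 32*20 = 640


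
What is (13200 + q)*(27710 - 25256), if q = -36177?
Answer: -56385558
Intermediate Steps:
(13200 + q)*(27710 - 25256) = (13200 - 36177)*(27710 - 25256) = -22977*2454 = -56385558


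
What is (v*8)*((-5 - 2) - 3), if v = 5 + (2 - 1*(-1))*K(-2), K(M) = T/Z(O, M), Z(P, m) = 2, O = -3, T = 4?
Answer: -880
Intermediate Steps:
K(M) = 2 (K(M) = 4/2 = 4*(½) = 2)
v = 11 (v = 5 + (2 - 1*(-1))*2 = 5 + (2 + 1)*2 = 5 + 3*2 = 5 + 6 = 11)
(v*8)*((-5 - 2) - 3) = (11*8)*((-5 - 2) - 3) = 88*(-7 - 3) = 88*(-10) = -880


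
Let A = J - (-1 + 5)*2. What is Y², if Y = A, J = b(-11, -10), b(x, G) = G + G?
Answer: 784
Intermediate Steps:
b(x, G) = 2*G
J = -20 (J = 2*(-10) = -20)
A = -28 (A = -20 - (-1 + 5)*2 = -20 - 4*2 = -20 - 1*8 = -20 - 8 = -28)
Y = -28
Y² = (-28)² = 784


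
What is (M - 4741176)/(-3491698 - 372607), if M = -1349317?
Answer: 6090493/3864305 ≈ 1.5761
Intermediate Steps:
(M - 4741176)/(-3491698 - 372607) = (-1349317 - 4741176)/(-3491698 - 372607) = -6090493/(-3864305) = -6090493*(-1/3864305) = 6090493/3864305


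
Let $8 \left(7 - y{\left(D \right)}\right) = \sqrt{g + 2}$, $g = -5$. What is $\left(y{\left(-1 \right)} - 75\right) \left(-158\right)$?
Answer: $10744 + \frac{79 i \sqrt{3}}{4} \approx 10744.0 + 34.208 i$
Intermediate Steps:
$y{\left(D \right)} = 7 - \frac{i \sqrt{3}}{8}$ ($y{\left(D \right)} = 7 - \frac{\sqrt{-5 + 2}}{8} = 7 - \frac{\sqrt{-3}}{8} = 7 - \frac{i \sqrt{3}}{8}$)
$\left(y{\left(-1 \right)} - 75\right) \left(-158\right) = \left(\left(7 - \frac{i \sqrt{3}}{8}\right) - 75\right) \left(-158\right) = \left(-68 - \frac{i \sqrt{3}}{8}\right) \left(-158\right) = 10744 + \frac{79 i \sqrt{3}}{4}$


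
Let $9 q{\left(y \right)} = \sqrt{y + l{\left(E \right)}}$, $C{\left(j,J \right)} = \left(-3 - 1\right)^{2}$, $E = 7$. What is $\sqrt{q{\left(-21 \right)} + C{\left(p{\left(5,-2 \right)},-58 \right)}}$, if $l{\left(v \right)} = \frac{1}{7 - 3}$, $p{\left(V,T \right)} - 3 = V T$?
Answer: $\frac{\sqrt{576 + 2 i \sqrt{83}}}{6} \approx 4.0005 + 0.063259 i$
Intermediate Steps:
$p{\left(V,T \right)} = 3 + T V$ ($p{\left(V,T \right)} = 3 + V T = 3 + T V$)
$l{\left(v \right)} = \frac{1}{4}$
$C{\left(j,J \right)} = 16$ ($C{\left(j,J \right)} = \left(-4\right)^{2} = 16$)
$q{\left(y \right)} = \frac{\sqrt{\frac{1}{4} + y}}{9}$ ($q{\left(y \right)} = \frac{\sqrt{y + \frac{1}{4}}}{9} = \frac{\sqrt{\frac{1}{4} + y}}{9}$)
$\sqrt{q{\left(-21 \right)} + C{\left(p{\left(5,-2 \right)},-58 \right)}} = \sqrt{\frac{\sqrt{1 + 4 \left(-21\right)}}{18} + 16} = \sqrt{\frac{\sqrt{1 - 84}}{18} + 16} = \sqrt{\frac{\sqrt{-83}}{18} + 16} = \sqrt{\frac{i \sqrt{83}}{18} + 16} = \sqrt{16 + \frac{i \sqrt{83}}{18}}$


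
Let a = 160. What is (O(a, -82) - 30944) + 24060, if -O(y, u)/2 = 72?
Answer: -7028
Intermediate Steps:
O(y, u) = -144 (O(y, u) = -2*72 = -144)
(O(a, -82) - 30944) + 24060 = (-144 - 30944) + 24060 = -31088 + 24060 = -7028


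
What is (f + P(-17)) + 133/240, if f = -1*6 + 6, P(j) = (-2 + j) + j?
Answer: -8507/240 ≈ -35.446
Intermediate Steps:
P(j) = -2 + 2*j
f = 0 (f = -6 + 6 = 0)
(f + P(-17)) + 133/240 = (0 + (-2 + 2*(-17))) + 133/240 = (0 + (-2 - 34)) + 133*(1/240) = (0 - 36) + 133/240 = -36 + 133/240 = -8507/240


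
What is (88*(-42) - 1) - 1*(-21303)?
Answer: 17606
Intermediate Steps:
(88*(-42) - 1) - 1*(-21303) = (-3696 - 1) + 21303 = -3697 + 21303 = 17606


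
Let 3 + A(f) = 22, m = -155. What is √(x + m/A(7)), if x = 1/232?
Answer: I*√39606982/2204 ≈ 2.8554*I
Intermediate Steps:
A(f) = 19 (A(f) = -3 + 22 = 19)
x = 1/232 ≈ 0.0043103
√(x + m/A(7)) = √(1/232 - 155/19) = √(-35941/4408) = I*√39606982/2204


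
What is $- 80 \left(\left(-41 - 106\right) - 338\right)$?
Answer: $38800$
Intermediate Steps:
$- 80 \left(\left(-41 - 106\right) - 338\right) = - 80 \left(-147 - 338\right) = \left(-80\right) \left(-485\right) = 38800$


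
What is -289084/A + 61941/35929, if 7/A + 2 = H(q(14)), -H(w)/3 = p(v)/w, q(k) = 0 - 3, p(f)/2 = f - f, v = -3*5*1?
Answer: 20773431659/251503 ≈ 82597.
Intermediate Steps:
v = -15 (v = -15*1 = -15)
p(f) = 0 (p(f) = 2*(f - f) = 2*0 = 0)
q(k) = -3
H(w) = 0 (H(w) = -0/w = -3*0 = 0)
A = -7/2 (A = 7/(-2 + 0) = 7/(-2) = 7*(-½) = -7/2 ≈ -3.5000)
-289084/A + 61941/35929 = -289084/(-7/2) + 61941/35929 = -289084*(-2/7) + 61941*(1/35929) = 578168/7 + 61941/35929 = 20773431659/251503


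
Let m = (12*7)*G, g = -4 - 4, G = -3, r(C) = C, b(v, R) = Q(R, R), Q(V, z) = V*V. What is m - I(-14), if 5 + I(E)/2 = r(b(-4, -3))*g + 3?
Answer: -104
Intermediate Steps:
Q(V, z) = V²
b(v, R) = R²
g = -8
m = -252 (m = (12*7)*(-3) = 84*(-3) = -252)
I(E) = -148 (I(E) = -10 + 2*((-3)²*(-8) + 3) = -10 + 2*(9*(-8) + 3) = -10 + 2*(-72 + 3) = -10 + 2*(-69) = -10 - 138 = -148)
m - I(-14) = -252 - 1*(-148) = -252 + 148 = -104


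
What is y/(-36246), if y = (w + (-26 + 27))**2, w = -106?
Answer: -525/1726 ≈ -0.30417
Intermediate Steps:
y = 11025 (y = (-106 + (-26 + 27))**2 = (-106 + 1)**2 = (-105)**2 = 11025)
y/(-36246) = 11025/(-36246) = 11025*(-1/36246) = -525/1726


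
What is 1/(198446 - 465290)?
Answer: -1/266844 ≈ -3.7475e-6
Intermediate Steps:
1/(198446 - 465290) = 1/(-266844) = -1/266844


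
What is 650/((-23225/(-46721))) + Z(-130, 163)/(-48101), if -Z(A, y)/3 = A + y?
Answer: 58430589317/44685829 ≈ 1307.6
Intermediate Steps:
Z(A, y) = -3*A - 3*y (Z(A, y) = -3*(A + y) = -3*A - 3*y)
650/((-23225/(-46721))) + Z(-130, 163)/(-48101) = 650/((-23225/(-46721))) + (-3*(-130) - 3*163)/(-48101) = 650/((-23225*(-1/46721))) + (390 - 489)*(-1/48101) = 650/(23225/46721) - 99*(-1/48101) = 650*(46721/23225) + 99/48101 = 1214746/929 + 99/48101 = 58430589317/44685829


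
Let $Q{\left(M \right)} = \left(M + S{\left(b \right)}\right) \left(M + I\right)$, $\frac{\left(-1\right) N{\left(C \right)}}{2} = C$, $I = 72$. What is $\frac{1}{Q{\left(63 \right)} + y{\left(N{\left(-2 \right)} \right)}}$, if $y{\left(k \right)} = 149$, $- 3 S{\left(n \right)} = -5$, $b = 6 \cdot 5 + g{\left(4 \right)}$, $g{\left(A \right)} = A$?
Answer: $\frac{1}{8879} \approx 0.00011263$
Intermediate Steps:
$N{\left(C \right)} = - 2 C$
$b = 34$ ($b = 6 \cdot 5 + 4 = 30 + 4 = 34$)
$S{\left(n \right)} = \frac{5}{3}$ ($S{\left(n \right)} = \left(- \frac{1}{3}\right) \left(-5\right) = \frac{5}{3}$)
$Q{\left(M \right)} = \left(72 + M\right) \left(\frac{5}{3} + M\right)$ ($Q{\left(M \right)} = \left(M + \frac{5}{3}\right) \left(M + 72\right) = \left(\frac{5}{3} + M\right) \left(72 + M\right) = \left(72 + M\right) \left(\frac{5}{3} + M\right)$)
$\frac{1}{Q{\left(63 \right)} + y{\left(N{\left(-2 \right)} \right)}} = \frac{1}{\left(120 + 63^{2} + \frac{221}{3} \cdot 63\right) + 149} = \frac{1}{\left(120 + 3969 + 4641\right) + 149} = \frac{1}{8730 + 149} = \frac{1}{8879}$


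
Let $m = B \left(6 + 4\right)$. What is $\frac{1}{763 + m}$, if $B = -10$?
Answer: $\frac{1}{663} \approx 0.0015083$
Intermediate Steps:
$m = -100$ ($m = - 10 \left(6 + 4\right) = \left(-10\right) 10 = -100$)
$\frac{1}{763 + m} = \frac{1}{763 - 100} = \frac{1}{663}$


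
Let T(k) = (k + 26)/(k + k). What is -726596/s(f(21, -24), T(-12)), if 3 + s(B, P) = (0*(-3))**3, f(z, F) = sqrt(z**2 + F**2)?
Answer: 726596/3 ≈ 2.4220e+5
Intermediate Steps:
T(k) = (26 + k)/(2*k) (T(k) = (26 + k)/((2*k)) = (26 + k)*(1/(2*k)) = (26 + k)/(2*k))
f(z, F) = sqrt(F**2 + z**2)
s(B, P) = -3 (s(B, P) = -3 + (0*(-3))**3 = -3 + 0**3 = -3 + 0 = -3)
-726596/s(f(21, -24), T(-12)) = -726596/(-3) = -726596*(-1/3) = 726596/3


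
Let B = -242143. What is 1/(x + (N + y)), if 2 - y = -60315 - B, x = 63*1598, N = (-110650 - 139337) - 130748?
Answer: -1/461887 ≈ -2.1650e-6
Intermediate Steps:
N = -380735 (N = -249987 - 130748 = -380735)
x = 100674
y = -181826 (y = 2 - (-60315 - 1*(-242143)) = 2 - (-60315 + 242143) = 2 - 1*181828 = 2 - 181828 = -181826)
1/(x + (N + y)) = 1/(100674 + (-380735 - 181826)) = 1/(100674 - 562561) = 1/(-461887) = -1/461887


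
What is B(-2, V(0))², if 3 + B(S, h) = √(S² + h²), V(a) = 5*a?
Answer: 1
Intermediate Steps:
B(S, h) = -3 + √(S² + h²)
B(-2, V(0))² = (-3 + √((-2)² + (5*0)²))² = (-3 + √(4 + 0²))² = (-3 + √(4 + 0))² = (-3 + √4)² = (-3 + 2)² = (-1)² = 1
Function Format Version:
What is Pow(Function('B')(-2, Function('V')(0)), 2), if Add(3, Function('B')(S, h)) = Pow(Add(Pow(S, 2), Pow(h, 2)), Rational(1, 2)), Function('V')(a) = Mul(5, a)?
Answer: 1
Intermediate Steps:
Function('B')(S, h) = Add(-3, Pow(Add(Pow(S, 2), Pow(h, 2)), Rational(1, 2)))
Pow(Function('B')(-2, Function('V')(0)), 2) = Pow(Add(-3, Pow(Add(Pow(-2, 2), Pow(Mul(5, 0), 2)), Rational(1, 2))), 2) = Pow(Add(-3, Pow(Add(4, Pow(0, 2)), Rational(1, 2))), 2) = Pow(Add(-3, Pow(Add(4, 0), Rational(1, 2))), 2) = Pow(Add(-3, Pow(4, Rational(1, 2))), 2) = Pow(Add(-3, 2), 2) = Pow(-1, 2) = 1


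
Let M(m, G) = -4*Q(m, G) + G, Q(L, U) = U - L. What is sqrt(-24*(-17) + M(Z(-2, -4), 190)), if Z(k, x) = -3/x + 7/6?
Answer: I*sqrt(1389)/3 ≈ 12.423*I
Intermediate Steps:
Z(k, x) = 7/6 - 3/x (Z(k, x) = -3/x + 7*(1/6) = -3/x + 7/6 = 7/6 - 3/x)
M(m, G) = -3*G + 4*m (M(m, G) = -4*(G - m) + G = (-4*G + 4*m) + G = -3*G + 4*m)
sqrt(-24*(-17) + M(Z(-2, -4), 190)) = sqrt(-24*(-17) + (-3*190 + 4*(7/6 - 3/(-4)))) = sqrt(408 + (-570 + 4*(7/6 - 3*(-1/4)))) = sqrt(408 + (-570 + 4*(7/6 + 3/4))) = sqrt(408 + (-570 + 4*(23/12))) = sqrt(408 + (-570 + 23/3)) = sqrt(408 - 1687/3) = sqrt(-463/3) = I*sqrt(1389)/3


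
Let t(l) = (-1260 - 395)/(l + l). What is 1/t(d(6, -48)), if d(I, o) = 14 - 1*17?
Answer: 6/1655 ≈ 0.0036254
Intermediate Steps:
d(I, o) = -3 (d(I, o) = 14 - 17 = -3)
t(l) = -1655/(2*l) (t(l) = -1655*1/(2*l) = -1655/(2*l))
1/t(d(6, -48)) = 1/(-1655/2/(-3)) = 1/(-1655/2*(-⅓)) = 1/(1655/6) = 6/1655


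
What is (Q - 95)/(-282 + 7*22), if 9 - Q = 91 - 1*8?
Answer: 169/128 ≈ 1.3203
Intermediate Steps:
Q = -74 (Q = 9 - (91 - 1*8) = 9 - (91 - 8) = 9 - 1*83 = 9 - 83 = -74)
(Q - 95)/(-282 + 7*22) = (-74 - 95)/(-282 + 7*22) = -169/(-282 + 154) = -169/(-128) = -169*(-1/128) = 169/128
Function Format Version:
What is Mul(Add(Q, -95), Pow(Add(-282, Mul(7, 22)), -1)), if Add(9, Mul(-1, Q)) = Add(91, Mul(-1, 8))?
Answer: Rational(169, 128) ≈ 1.3203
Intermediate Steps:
Q = -74 (Q = Add(9, Mul(-1, Add(91, Mul(-1, 8)))) = Add(9, Mul(-1, Add(91, -8))) = Add(9, Mul(-1, 83)) = Add(9, -83) = -74)
Mul(Add(Q, -95), Pow(Add(-282, Mul(7, 22)), -1)) = Mul(Add(-74, -95), Pow(Add(-282, Mul(7, 22)), -1)) = Mul(-169, Pow(Add(-282, 154), -1)) = Mul(-169, Pow(-128, -1)) = Mul(-169, Rational(-1, 128)) = Rational(169, 128)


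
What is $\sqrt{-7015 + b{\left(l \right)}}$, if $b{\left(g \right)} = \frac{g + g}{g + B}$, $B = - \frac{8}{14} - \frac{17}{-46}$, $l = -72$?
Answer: $\frac{i \sqrt{3790641737383}}{23249} \approx 83.744 i$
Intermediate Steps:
$B = - \frac{65}{322}$ ($B = \left(-8\right) \frac{1}{14} - - \frac{17}{46} = - \frac{4}{7} + \frac{17}{46} = - \frac{65}{322} \approx -0.20186$)
$b{\left(g \right)} = \frac{2 g}{- \frac{65}{322} + g}$ ($b{\left(g \right)} = \frac{g + g}{g - \frac{65}{322}} = \frac{2 g}{- \frac{65}{322} + g}$)
$\sqrt{-7015 + b{\left(l \right)}} = \sqrt{-7015 + 644 \left(-72\right) \frac{1}{-65 + 322 \left(-72\right)}} = \sqrt{-7015 + 644 \left(-72\right) \frac{1}{-65 - 23184}} = \sqrt{-7015 + 644 \left(-72\right) \frac{1}{-23249}} = \sqrt{-7015 + 644 \left(-72\right) \left(- \frac{1}{23249}\right)} = \sqrt{-7015 + \frac{46368}{23249}} = \sqrt{- \frac{163045367}{23249}} = \frac{i \sqrt{3790641737383}}{23249}$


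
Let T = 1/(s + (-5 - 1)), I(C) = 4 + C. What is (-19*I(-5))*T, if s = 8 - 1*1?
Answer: 19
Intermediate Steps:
s = 7 (s = 8 - 1 = 7)
T = 1 (T = 1/(7 + (-5 - 1)) = 1/(7 - 6) = 1/1 = 1)
(-19*I(-5))*T = -19*(4 - 5)*1 = -19*(-1)*1 = 19*1 = 19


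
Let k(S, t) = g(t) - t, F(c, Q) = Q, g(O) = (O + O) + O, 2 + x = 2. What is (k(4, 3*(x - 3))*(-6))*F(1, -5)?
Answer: -540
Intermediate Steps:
x = 0 (x = -2 + 2 = 0)
g(O) = 3*O (g(O) = 2*O + O = 3*O)
k(S, t) = 2*t (k(S, t) = 3*t - t = 2*t)
(k(4, 3*(x - 3))*(-6))*F(1, -5) = ((2*(3*(0 - 3)))*(-6))*(-5) = ((2*(3*(-3)))*(-6))*(-5) = ((2*(-9))*(-6))*(-5) = -18*(-6)*(-5) = 108*(-5) = -540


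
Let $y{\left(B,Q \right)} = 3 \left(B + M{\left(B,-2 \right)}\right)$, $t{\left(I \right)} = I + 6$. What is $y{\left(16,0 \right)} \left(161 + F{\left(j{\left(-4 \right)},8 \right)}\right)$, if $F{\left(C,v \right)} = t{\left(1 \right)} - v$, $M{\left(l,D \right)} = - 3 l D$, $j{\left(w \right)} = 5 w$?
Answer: $53760$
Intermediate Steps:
$t{\left(I \right)} = 6 + I$
$M{\left(l,D \right)} = - 3 D l$
$F{\left(C,v \right)} = 7 - v$ ($F{\left(C,v \right)} = \left(6 + 1\right) - v = 7 - v$)
$y{\left(B,Q \right)} = 21 B$ ($y{\left(B,Q \right)} = 3 \left(B - - 6 B\right) = 3 \left(B + 6 B\right) = 3 \cdot 7 B = 21 B$)
$y{\left(16,0 \right)} \left(161 + F{\left(j{\left(-4 \right)},8 \right)}\right) = 21 \cdot 16 \left(161 + \left(7 - 8\right)\right) = 336 \left(161 + \left(7 - 8\right)\right) = 336 \left(161 - 1\right) = 336 \cdot 160 = 53760$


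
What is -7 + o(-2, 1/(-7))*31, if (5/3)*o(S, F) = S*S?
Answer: 337/5 ≈ 67.400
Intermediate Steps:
o(S, F) = 3*S²/5 (o(S, F) = 3*(S*S)/5 = 3*S²/5)
-7 + o(-2, 1/(-7))*31 = -7 + ((⅗)*(-2)²)*31 = -7 + ((⅗)*4)*31 = -7 + (12/5)*31 = -7 + 372/5 = 337/5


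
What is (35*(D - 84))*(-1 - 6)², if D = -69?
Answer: -262395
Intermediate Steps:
(35*(D - 84))*(-1 - 6)² = (35*(-69 - 84))*(-1 - 6)² = (35*(-153))*(-7)² = -5355*49 = -262395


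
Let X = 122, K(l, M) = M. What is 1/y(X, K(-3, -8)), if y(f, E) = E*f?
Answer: -1/976 ≈ -0.0010246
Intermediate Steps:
1/y(X, K(-3, -8)) = 1/(-8*122) = 1/(-976) = -1/976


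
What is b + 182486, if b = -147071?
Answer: 35415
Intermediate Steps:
b + 182486 = -147071 + 182486 = 35415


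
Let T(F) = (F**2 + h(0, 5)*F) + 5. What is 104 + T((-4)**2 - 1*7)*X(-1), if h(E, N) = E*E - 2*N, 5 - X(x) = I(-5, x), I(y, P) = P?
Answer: 80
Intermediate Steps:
X(x) = 5 - x
h(E, N) = E**2 - 2*N
T(F) = 5 + F**2 - 10*F (T(F) = (F**2 + (0**2 - 2*5)*F) + 5 = (F**2 + (0 - 10)*F) + 5 = (F**2 - 10*F) + 5 = 5 + F**2 - 10*F)
104 + T((-4)**2 - 1*7)*X(-1) = 104 + (5 + ((-4)**2 - 1*7)**2 - 10*((-4)**2 - 1*7))*(5 - 1*(-1)) = 104 + (5 + (16 - 7)**2 - 10*(16 - 7))*(5 + 1) = 104 + (5 + 9**2 - 10*9)*6 = 104 + (5 + 81 - 90)*6 = 104 - 4*6 = 104 - 24 = 80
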